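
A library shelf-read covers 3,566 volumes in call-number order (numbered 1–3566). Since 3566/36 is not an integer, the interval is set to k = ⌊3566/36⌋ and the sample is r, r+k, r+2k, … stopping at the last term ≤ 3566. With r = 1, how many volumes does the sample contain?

k = ⌊3566/36⌋ = 99
Achieved size = ⌊(3566 − 1)/99⌋ + 1 = ⌊3565/99⌋ + 1 = 36 + 1 = 37
(last selection: 1 + 36×99 = 3565 ≤ 3566; next would be 3664 > 3566)

37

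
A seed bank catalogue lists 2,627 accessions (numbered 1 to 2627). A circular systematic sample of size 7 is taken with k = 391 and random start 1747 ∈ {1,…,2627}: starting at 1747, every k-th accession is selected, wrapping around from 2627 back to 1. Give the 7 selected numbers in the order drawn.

1747, 2138, 2529, 293, 684, 1075, 1466

Selection 1: 1747
Selection 2: 1747 + 391 = 2138
Selection 3: 2138 + 391 = 2529
Selection 4: 2529 + 391 = 2920 → 2920 − 2627 = 293
Selection 5: 293 + 391 = 684
Selection 6: 684 + 391 = 1075
Selection 7: 1075 + 391 = 1466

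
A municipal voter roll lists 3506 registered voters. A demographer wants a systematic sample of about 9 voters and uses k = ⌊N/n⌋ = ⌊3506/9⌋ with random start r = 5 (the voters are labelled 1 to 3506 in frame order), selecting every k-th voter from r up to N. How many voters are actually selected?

10

k = ⌊3506/9⌋ = 389
Achieved size = ⌊(3506 − 5)/389⌋ + 1 = ⌊3501/389⌋ + 1 = 9 + 1 = 10
(last selection: 5 + 9×389 = 3506 ≤ 3506; next would be 3895 > 3506)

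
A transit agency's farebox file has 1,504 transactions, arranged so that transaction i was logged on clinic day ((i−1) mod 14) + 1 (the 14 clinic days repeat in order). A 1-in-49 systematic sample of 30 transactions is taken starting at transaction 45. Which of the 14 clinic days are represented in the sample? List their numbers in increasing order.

Consecutive selections differ by k = 49, so their clinic day numbers differ by 49 mod 14 = 7.
gcd(49, 14) = 7, so the sample visits 14/7 = 2 distinct residues mod 14.
Start 45 is clinic day 3; the clinic days hit are 3, 10.

3, 10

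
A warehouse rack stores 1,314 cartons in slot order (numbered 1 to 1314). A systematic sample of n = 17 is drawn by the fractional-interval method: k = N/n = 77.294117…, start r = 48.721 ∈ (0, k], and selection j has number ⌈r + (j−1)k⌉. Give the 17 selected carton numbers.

j=1: r + 0k = 48.721 → ⌈·⌉ = 49
j=2: r + 1k = 126.015117… → ⌈·⌉ = 127
j=3: r + 2k = 203.309235… → ⌈·⌉ = 204
j=4: r + 3k = 280.603352… → ⌈·⌉ = 281
j=5: r + 4k = 357.897470… → ⌈·⌉ = 358
j=6: r + 5k = 435.191588… → ⌈·⌉ = 436
j=7: r + 6k = 512.485705… → ⌈·⌉ = 513
j=8: r + 7k = 589.779823… → ⌈·⌉ = 590
j=9: r + 8k = 667.073941… → ⌈·⌉ = 668
j=10: r + 9k = 744.368058… → ⌈·⌉ = 745
j=11: r + 10k = 821.662176… → ⌈·⌉ = 822
j=12: r + 11k = 898.956294… → ⌈·⌉ = 899
j=13: r + 12k = 976.250411… → ⌈·⌉ = 977
j=14: r + 13k = 1053.544529… → ⌈·⌉ = 1054
j=15: r + 14k = 1130.838647… → ⌈·⌉ = 1131
j=16: r + 15k = 1208.132764… → ⌈·⌉ = 1209
j=17: r + 16k = 1285.426882… → ⌈·⌉ = 1286

49, 127, 204, 281, 358, 436, 513, 590, 668, 745, 822, 899, 977, 1054, 1131, 1209, 1286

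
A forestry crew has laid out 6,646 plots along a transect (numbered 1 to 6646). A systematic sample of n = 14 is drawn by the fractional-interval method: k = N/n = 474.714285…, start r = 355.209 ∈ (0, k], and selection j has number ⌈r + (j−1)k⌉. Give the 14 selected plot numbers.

j=1: r + 0k = 355.209 → ⌈·⌉ = 356
j=2: r + 1k = 829.923285… → ⌈·⌉ = 830
j=3: r + 2k = 1304.637571… → ⌈·⌉ = 1305
j=4: r + 3k = 1779.351857… → ⌈·⌉ = 1780
j=5: r + 4k = 2254.066142… → ⌈·⌉ = 2255
j=6: r + 5k = 2728.780428… → ⌈·⌉ = 2729
j=7: r + 6k = 3203.494714… → ⌈·⌉ = 3204
j=8: r + 7k = 3678.209 → ⌈·⌉ = 3679
j=9: r + 8k = 4152.923285… → ⌈·⌉ = 4153
j=10: r + 9k = 4627.637571… → ⌈·⌉ = 4628
j=11: r + 10k = 5102.351857… → ⌈·⌉ = 5103
j=12: r + 11k = 5577.066142… → ⌈·⌉ = 5578
j=13: r + 12k = 6051.780428… → ⌈·⌉ = 6052
j=14: r + 13k = 6526.494714… → ⌈·⌉ = 6527

356, 830, 1305, 1780, 2255, 2729, 3204, 3679, 4153, 4628, 5103, 5578, 6052, 6527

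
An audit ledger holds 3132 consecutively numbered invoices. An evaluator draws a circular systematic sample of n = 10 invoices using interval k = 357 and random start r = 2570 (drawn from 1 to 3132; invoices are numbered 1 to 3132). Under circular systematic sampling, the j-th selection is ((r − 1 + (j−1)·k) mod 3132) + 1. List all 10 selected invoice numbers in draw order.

2570, 2927, 152, 509, 866, 1223, 1580, 1937, 2294, 2651

Selection 1: 2570
Selection 2: 2570 + 357 = 2927
Selection 3: 2927 + 357 = 3284 → 3284 − 3132 = 152
Selection 4: 152 + 357 = 509
Selection 5: 509 + 357 = 866
Selection 6: 866 + 357 = 1223
Selection 7: 1223 + 357 = 1580
Selection 8: 1580 + 357 = 1937
Selection 9: 1937 + 357 = 2294
Selection 10: 2294 + 357 = 2651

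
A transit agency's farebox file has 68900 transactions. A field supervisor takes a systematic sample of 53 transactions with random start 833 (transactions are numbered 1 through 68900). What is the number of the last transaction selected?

k = 68900/53 = 1300
53rd selection = r + (53−1)·k = 833 + 52×1300 = 833 + 67600 = 68433

68433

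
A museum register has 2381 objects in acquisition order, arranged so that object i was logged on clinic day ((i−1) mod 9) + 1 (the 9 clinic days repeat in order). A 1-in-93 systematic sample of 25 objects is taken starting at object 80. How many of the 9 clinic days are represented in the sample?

Consecutive selections differ by k = 93, so their clinic day numbers differ by 93 mod 9 = 3.
gcd(93, 9) = 3, so the sample visits 9/3 = 3 distinct residues mod 9.
Start 80 is clinic day 8; the clinic days hit are 2, 5, 8.

3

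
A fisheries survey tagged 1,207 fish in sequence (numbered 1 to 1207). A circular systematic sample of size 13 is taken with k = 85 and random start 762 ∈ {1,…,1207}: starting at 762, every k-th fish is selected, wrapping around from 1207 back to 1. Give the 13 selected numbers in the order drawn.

Selection 1: 762
Selection 2: 762 + 85 = 847
Selection 3: 847 + 85 = 932
Selection 4: 932 + 85 = 1017
Selection 5: 1017 + 85 = 1102
Selection 6: 1102 + 85 = 1187
Selection 7: 1187 + 85 = 1272 → 1272 − 1207 = 65
Selection 8: 65 + 85 = 150
Selection 9: 150 + 85 = 235
Selection 10: 235 + 85 = 320
Selection 11: 320 + 85 = 405
Selection 12: 405 + 85 = 490
Selection 13: 490 + 85 = 575

762, 847, 932, 1017, 1102, 1187, 65, 150, 235, 320, 405, 490, 575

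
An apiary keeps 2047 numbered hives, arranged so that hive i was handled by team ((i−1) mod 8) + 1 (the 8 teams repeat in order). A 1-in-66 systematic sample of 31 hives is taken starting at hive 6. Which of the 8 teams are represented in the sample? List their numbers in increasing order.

2, 4, 6, 8

Consecutive selections differ by k = 66, so their team numbers differ by 66 mod 8 = 2.
gcd(66, 8) = 2, so the sample visits 8/2 = 4 distinct residues mod 8.
Start 6 is team 6; the teams hit are 2, 4, 6, 8.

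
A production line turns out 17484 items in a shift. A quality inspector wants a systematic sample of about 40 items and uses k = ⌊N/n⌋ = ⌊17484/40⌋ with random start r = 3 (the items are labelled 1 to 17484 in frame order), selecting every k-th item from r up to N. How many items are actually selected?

41

k = ⌊17484/40⌋ = 437
Achieved size = ⌊(17484 − 3)/437⌋ + 1 = ⌊17481/437⌋ + 1 = 40 + 1 = 41
(last selection: 3 + 40×437 = 17483 ≤ 17484; next would be 17920 > 17484)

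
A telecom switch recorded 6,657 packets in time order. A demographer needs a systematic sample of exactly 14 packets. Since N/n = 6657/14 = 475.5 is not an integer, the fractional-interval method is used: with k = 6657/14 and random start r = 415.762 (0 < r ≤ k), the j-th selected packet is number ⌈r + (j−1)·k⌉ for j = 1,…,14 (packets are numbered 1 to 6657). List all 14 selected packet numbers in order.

j=1: r + 0k = 415.762 → ⌈·⌉ = 416
j=2: r + 1k = 891.262 → ⌈·⌉ = 892
j=3: r + 2k = 1366.762 → ⌈·⌉ = 1367
j=4: r + 3k = 1842.262 → ⌈·⌉ = 1843
j=5: r + 4k = 2317.762 → ⌈·⌉ = 2318
j=6: r + 5k = 2793.262 → ⌈·⌉ = 2794
j=7: r + 6k = 3268.762 → ⌈·⌉ = 3269
j=8: r + 7k = 3744.262 → ⌈·⌉ = 3745
j=9: r + 8k = 4219.762 → ⌈·⌉ = 4220
j=10: r + 9k = 4695.262 → ⌈·⌉ = 4696
j=11: r + 10k = 5170.762 → ⌈·⌉ = 5171
j=12: r + 11k = 5646.262 → ⌈·⌉ = 5647
j=13: r + 12k = 6121.762 → ⌈·⌉ = 6122
j=14: r + 13k = 6597.262 → ⌈·⌉ = 6598

416, 892, 1367, 1843, 2318, 2794, 3269, 3745, 4220, 4696, 5171, 5647, 6122, 6598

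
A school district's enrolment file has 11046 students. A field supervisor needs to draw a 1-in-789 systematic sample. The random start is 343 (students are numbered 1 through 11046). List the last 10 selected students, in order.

3499, 4288, 5077, 5866, 6655, 7444, 8233, 9022, 9811, 10600

5th selection = 343 + 4×789 = 3499
6th: 3499 + 789 = 4288
7th: 4288 + 789 = 5077
8th: 5077 + 789 = 5866
9th: 5866 + 789 = 6655
10th: 6655 + 789 = 7444
11th: 7444 + 789 = 8233
12th: 8233 + 789 = 9022
13th: 9022 + 789 = 9811
14th: 9811 + 789 = 10600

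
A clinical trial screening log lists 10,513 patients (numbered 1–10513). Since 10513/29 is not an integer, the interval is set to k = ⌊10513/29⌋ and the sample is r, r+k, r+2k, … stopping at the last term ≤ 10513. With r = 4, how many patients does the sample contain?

k = ⌊10513/29⌋ = 362
Achieved size = ⌊(10513 − 4)/362⌋ + 1 = ⌊10509/362⌋ + 1 = 29 + 1 = 30
(last selection: 4 + 29×362 = 10502 ≤ 10513; next would be 10864 > 10513)

30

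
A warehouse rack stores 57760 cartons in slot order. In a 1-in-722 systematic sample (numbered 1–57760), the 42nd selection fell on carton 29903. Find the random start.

301

k = 722
r = 29903 − (42−1)×722 = 29903 − 29602 = 301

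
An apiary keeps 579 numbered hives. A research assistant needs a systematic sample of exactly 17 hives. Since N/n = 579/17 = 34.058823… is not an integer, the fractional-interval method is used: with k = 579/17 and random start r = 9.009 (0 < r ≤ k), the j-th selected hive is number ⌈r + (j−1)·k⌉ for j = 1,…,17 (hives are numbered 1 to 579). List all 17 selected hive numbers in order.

j=1: r + 0k = 9.009 → ⌈·⌉ = 10
j=2: r + 1k = 43.067823… → ⌈·⌉ = 44
j=3: r + 2k = 77.126647… → ⌈·⌉ = 78
j=4: r + 3k = 111.185470… → ⌈·⌉ = 112
j=5: r + 4k = 145.244294… → ⌈·⌉ = 146
j=6: r + 5k = 179.303117… → ⌈·⌉ = 180
j=7: r + 6k = 213.361941… → ⌈·⌉ = 214
j=8: r + 7k = 247.420764… → ⌈·⌉ = 248
j=9: r + 8k = 281.479588… → ⌈·⌉ = 282
j=10: r + 9k = 315.538411… → ⌈·⌉ = 316
j=11: r + 10k = 349.597235… → ⌈·⌉ = 350
j=12: r + 11k = 383.656058… → ⌈·⌉ = 384
j=13: r + 12k = 417.714882… → ⌈·⌉ = 418
j=14: r + 13k = 451.773705… → ⌈·⌉ = 452
j=15: r + 14k = 485.832529… → ⌈·⌉ = 486
j=16: r + 15k = 519.891352… → ⌈·⌉ = 520
j=17: r + 16k = 553.950176… → ⌈·⌉ = 554

10, 44, 78, 112, 146, 180, 214, 248, 282, 316, 350, 384, 418, 452, 486, 520, 554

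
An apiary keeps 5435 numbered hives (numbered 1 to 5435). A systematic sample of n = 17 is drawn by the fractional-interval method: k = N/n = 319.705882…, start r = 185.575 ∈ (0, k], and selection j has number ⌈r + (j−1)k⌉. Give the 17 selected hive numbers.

186, 506, 825, 1145, 1465, 1785, 2104, 2424, 2744, 3063, 3383, 3703, 4023, 4342, 4662, 4982, 5301

j=1: r + 0k = 185.575 → ⌈·⌉ = 186
j=2: r + 1k = 505.280882… → ⌈·⌉ = 506
j=3: r + 2k = 824.986764… → ⌈·⌉ = 825
j=4: r + 3k = 1144.692647… → ⌈·⌉ = 1145
j=5: r + 4k = 1464.398529… → ⌈·⌉ = 1465
j=6: r + 5k = 1784.104411… → ⌈·⌉ = 1785
j=7: r + 6k = 2103.810294… → ⌈·⌉ = 2104
j=8: r + 7k = 2423.516176… → ⌈·⌉ = 2424
j=9: r + 8k = 2743.222058… → ⌈·⌉ = 2744
j=10: r + 9k = 3062.927941… → ⌈·⌉ = 3063
j=11: r + 10k = 3382.633823… → ⌈·⌉ = 3383
j=12: r + 11k = 3702.339705… → ⌈·⌉ = 3703
j=13: r + 12k = 4022.045588… → ⌈·⌉ = 4023
j=14: r + 13k = 4341.751470… → ⌈·⌉ = 4342
j=15: r + 14k = 4661.457352… → ⌈·⌉ = 4662
j=16: r + 15k = 4981.163235… → ⌈·⌉ = 4982
j=17: r + 16k = 5300.869117… → ⌈·⌉ = 5301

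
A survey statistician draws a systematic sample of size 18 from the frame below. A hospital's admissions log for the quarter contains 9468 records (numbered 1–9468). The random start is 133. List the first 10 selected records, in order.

k = N/n = 9468/18 = 526
record 1: 133
record 2: 133 + 526 = 659
record 3: 659 + 526 = 1185
record 4: 1185 + 526 = 1711
record 5: 1711 + 526 = 2237
record 6: 2237 + 526 = 2763
record 7: 2763 + 526 = 3289
record 8: 3289 + 526 = 3815
record 9: 3815 + 526 = 4341
record 10: 4341 + 526 = 4867

133, 659, 1185, 1711, 2237, 2763, 3289, 3815, 4341, 4867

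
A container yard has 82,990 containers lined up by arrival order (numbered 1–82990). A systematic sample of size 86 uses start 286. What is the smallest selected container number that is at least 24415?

k = 82990/86 = 965
Steps past start: ⌈(24415 − 286)/965⌉ = ⌈24129/965⌉ = 26
Selected container: 286 + 26×965 = 25376

25376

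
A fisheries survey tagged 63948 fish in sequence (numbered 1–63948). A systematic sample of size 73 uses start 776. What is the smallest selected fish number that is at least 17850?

18296

k = 63948/73 = 876
Steps past start: ⌈(17850 − 776)/876⌉ = ⌈17074/876⌉ = 20
Selected fish: 776 + 20×876 = 18296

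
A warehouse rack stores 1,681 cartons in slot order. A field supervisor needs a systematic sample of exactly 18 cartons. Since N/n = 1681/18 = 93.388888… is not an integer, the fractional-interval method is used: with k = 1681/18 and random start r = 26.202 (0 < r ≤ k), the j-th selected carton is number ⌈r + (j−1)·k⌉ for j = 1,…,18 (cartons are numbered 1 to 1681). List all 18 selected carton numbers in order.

j=1: r + 0k = 26.202 → ⌈·⌉ = 27
j=2: r + 1k = 119.590888… → ⌈·⌉ = 120
j=3: r + 2k = 212.979777… → ⌈·⌉ = 213
j=4: r + 3k = 306.368666… → ⌈·⌉ = 307
j=5: r + 4k = 399.757555… → ⌈·⌉ = 400
j=6: r + 5k = 493.146444… → ⌈·⌉ = 494
j=7: r + 6k = 586.535333… → ⌈·⌉ = 587
j=8: r + 7k = 679.924222… → ⌈·⌉ = 680
j=9: r + 8k = 773.313111… → ⌈·⌉ = 774
j=10: r + 9k = 866.702 → ⌈·⌉ = 867
j=11: r + 10k = 960.090888… → ⌈·⌉ = 961
j=12: r + 11k = 1053.479777… → ⌈·⌉ = 1054
j=13: r + 12k = 1146.868666… → ⌈·⌉ = 1147
j=14: r + 13k = 1240.257555… → ⌈·⌉ = 1241
j=15: r + 14k = 1333.646444… → ⌈·⌉ = 1334
j=16: r + 15k = 1427.035333… → ⌈·⌉ = 1428
j=17: r + 16k = 1520.424222… → ⌈·⌉ = 1521
j=18: r + 17k = 1613.813111… → ⌈·⌉ = 1614

27, 120, 213, 307, 400, 494, 587, 680, 774, 867, 961, 1054, 1147, 1241, 1334, 1428, 1521, 1614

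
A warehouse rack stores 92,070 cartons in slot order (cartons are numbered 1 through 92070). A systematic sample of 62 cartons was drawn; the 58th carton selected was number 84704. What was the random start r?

k = 92070/62 = 1485
r = 84704 − (58−1)×1485 = 84704 − 84645 = 59

59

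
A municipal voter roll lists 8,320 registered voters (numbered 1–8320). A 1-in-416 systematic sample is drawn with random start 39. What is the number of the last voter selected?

7943

k = 416
20th selection = r + (20−1)·k = 39 + 19×416 = 39 + 7904 = 7943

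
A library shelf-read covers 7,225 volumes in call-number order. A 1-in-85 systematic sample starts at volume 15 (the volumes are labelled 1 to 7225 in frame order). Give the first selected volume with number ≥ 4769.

k = 85
Steps past start: ⌈(4769 − 15)/85⌉ = ⌈4754/85⌉ = 56
Selected volume: 15 + 56×85 = 4775

4775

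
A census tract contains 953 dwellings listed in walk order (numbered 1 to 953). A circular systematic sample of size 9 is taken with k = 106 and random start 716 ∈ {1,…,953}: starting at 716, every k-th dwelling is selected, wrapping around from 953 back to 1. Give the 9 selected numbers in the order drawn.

Selection 1: 716
Selection 2: 716 + 106 = 822
Selection 3: 822 + 106 = 928
Selection 4: 928 + 106 = 1034 → 1034 − 953 = 81
Selection 5: 81 + 106 = 187
Selection 6: 187 + 106 = 293
Selection 7: 293 + 106 = 399
Selection 8: 399 + 106 = 505
Selection 9: 505 + 106 = 611

716, 822, 928, 81, 187, 293, 399, 505, 611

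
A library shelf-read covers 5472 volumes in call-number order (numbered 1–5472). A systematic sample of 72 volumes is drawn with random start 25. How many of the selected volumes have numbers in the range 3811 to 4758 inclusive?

k = 5472/72 = 76
First selection ≥ 3811: 25 + ⌈(3811−25)/76⌉·76 = 25 + 50×76 = 3825
Last selection ≤ 4758: 25 + ⌊(4758−25)/76⌋·76 = 25 + 62×76 = 4737
Count = 62 − 50 + 1 = 13

13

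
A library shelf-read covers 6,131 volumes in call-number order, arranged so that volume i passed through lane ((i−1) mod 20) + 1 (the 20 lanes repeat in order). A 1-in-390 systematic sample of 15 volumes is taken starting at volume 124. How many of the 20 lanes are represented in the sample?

2

Consecutive selections differ by k = 390, so their lane numbers differ by 390 mod 20 = 10.
gcd(390, 20) = 10, so the sample visits 20/10 = 2 distinct residues mod 20.
Start 124 is lane 4; the lanes hit are 4, 14.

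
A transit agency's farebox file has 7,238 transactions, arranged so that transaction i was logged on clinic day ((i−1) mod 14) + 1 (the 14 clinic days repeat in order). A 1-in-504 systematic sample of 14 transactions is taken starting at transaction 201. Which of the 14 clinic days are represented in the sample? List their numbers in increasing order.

5

Consecutive selections differ by k = 504, so their clinic day numbers differ by 504 mod 14 = 0.
gcd(504, 14) = 14, so the sample visits 14/14 = 1 distinct residues mod 14.
Start 201 is clinic day 5; the clinic days hit are 5.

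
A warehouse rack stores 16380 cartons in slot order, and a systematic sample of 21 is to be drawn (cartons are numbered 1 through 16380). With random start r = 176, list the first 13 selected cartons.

176, 956, 1736, 2516, 3296, 4076, 4856, 5636, 6416, 7196, 7976, 8756, 9536

k = N/n = 16380/21 = 780
carton 1: 176
carton 2: 176 + 780 = 956
carton 3: 956 + 780 = 1736
carton 4: 1736 + 780 = 2516
carton 5: 2516 + 780 = 3296
carton 6: 3296 + 780 = 4076
carton 7: 4076 + 780 = 4856
carton 8: 4856 + 780 = 5636
carton 9: 5636 + 780 = 6416
carton 10: 6416 + 780 = 7196
carton 11: 7196 + 780 = 7976
carton 12: 7976 + 780 = 8756
carton 13: 8756 + 780 = 9536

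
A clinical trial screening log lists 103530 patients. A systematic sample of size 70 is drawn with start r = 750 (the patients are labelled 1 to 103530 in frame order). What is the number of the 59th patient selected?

86532

k = 103530/70 = 1479
59th selection = r + (59−1)·k = 750 + 58×1479 = 750 + 85782 = 86532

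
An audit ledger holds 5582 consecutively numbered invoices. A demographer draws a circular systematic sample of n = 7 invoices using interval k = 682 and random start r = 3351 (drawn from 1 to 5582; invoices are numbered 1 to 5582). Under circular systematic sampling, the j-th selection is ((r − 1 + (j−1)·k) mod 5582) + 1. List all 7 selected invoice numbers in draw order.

Selection 1: 3351
Selection 2: 3351 + 682 = 4033
Selection 3: 4033 + 682 = 4715
Selection 4: 4715 + 682 = 5397
Selection 5: 5397 + 682 = 6079 → 6079 − 5582 = 497
Selection 6: 497 + 682 = 1179
Selection 7: 1179 + 682 = 1861

3351, 4033, 4715, 5397, 497, 1179, 1861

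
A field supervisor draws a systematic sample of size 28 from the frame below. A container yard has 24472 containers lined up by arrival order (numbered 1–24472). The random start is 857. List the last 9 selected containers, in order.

k = N/n = 24472/28 = 874
20th selection = 857 + 19×874 = 17463
21st: 17463 + 874 = 18337
22nd: 18337 + 874 = 19211
23rd: 19211 + 874 = 20085
24th: 20085 + 874 = 20959
25th: 20959 + 874 = 21833
26th: 21833 + 874 = 22707
27th: 22707 + 874 = 23581
28th: 23581 + 874 = 24455

17463, 18337, 19211, 20085, 20959, 21833, 22707, 23581, 24455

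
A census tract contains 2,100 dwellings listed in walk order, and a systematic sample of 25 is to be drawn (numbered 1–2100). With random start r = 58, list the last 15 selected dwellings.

898, 982, 1066, 1150, 1234, 1318, 1402, 1486, 1570, 1654, 1738, 1822, 1906, 1990, 2074

k = N/n = 2100/25 = 84
11th selection = 58 + 10×84 = 898
12th: 898 + 84 = 982
13th: 982 + 84 = 1066
14th: 1066 + 84 = 1150
15th: 1150 + 84 = 1234
16th: 1234 + 84 = 1318
17th: 1318 + 84 = 1402
18th: 1402 + 84 = 1486
19th: 1486 + 84 = 1570
20th: 1570 + 84 = 1654
21st: 1654 + 84 = 1738
22nd: 1738 + 84 = 1822
23rd: 1822 + 84 = 1906
24th: 1906 + 84 = 1990
25th: 1990 + 84 = 2074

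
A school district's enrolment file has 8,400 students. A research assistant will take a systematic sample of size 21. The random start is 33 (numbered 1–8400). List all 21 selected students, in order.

k = N/n = 8400/21 = 400
student 1: 33
student 2: 33 + 400 = 433
student 3: 433 + 400 = 833
student 4: 833 + 400 = 1233
student 5: 1233 + 400 = 1633
student 6: 1633 + 400 = 2033
student 7: 2033 + 400 = 2433
student 8: 2433 + 400 = 2833
student 9: 2833 + 400 = 3233
student 10: 3233 + 400 = 3633
student 11: 3633 + 400 = 4033
student 12: 4033 + 400 = 4433
student 13: 4433 + 400 = 4833
student 14: 4833 + 400 = 5233
student 15: 5233 + 400 = 5633
student 16: 5633 + 400 = 6033
student 17: 6033 + 400 = 6433
student 18: 6433 + 400 = 6833
student 19: 6833 + 400 = 7233
student 20: 7233 + 400 = 7633
student 21: 7633 + 400 = 8033

33, 433, 833, 1233, 1633, 2033, 2433, 2833, 3233, 3633, 4033, 4433, 4833, 5233, 5633, 6033, 6433, 6833, 7233, 7633, 8033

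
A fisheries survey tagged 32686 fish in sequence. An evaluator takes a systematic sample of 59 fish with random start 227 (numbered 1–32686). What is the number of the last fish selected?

32359

k = 32686/59 = 554
59th selection = r + (59−1)·k = 227 + 58×554 = 227 + 32132 = 32359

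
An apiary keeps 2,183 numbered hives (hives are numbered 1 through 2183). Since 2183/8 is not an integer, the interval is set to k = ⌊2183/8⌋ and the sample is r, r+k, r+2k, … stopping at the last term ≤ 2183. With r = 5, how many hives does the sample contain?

9

k = ⌊2183/8⌋ = 272
Achieved size = ⌊(2183 − 5)/272⌋ + 1 = ⌊2178/272⌋ + 1 = 8 + 1 = 9
(last selection: 5 + 8×272 = 2181 ≤ 2183; next would be 2453 > 2183)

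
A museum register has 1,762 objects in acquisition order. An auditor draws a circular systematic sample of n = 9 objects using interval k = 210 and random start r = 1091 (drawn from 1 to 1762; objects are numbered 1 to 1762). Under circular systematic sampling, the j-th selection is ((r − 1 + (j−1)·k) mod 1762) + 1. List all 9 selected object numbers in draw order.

1091, 1301, 1511, 1721, 169, 379, 589, 799, 1009

Selection 1: 1091
Selection 2: 1091 + 210 = 1301
Selection 3: 1301 + 210 = 1511
Selection 4: 1511 + 210 = 1721
Selection 5: 1721 + 210 = 1931 → 1931 − 1762 = 169
Selection 6: 169 + 210 = 379
Selection 7: 379 + 210 = 589
Selection 8: 589 + 210 = 799
Selection 9: 799 + 210 = 1009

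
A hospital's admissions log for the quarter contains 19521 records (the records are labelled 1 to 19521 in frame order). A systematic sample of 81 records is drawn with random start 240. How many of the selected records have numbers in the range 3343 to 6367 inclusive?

13

k = 19521/81 = 241
First selection ≥ 3343: 240 + ⌈(3343−240)/241⌉·241 = 240 + 13×241 = 3373
Last selection ≤ 6367: 240 + ⌊(6367−240)/241⌋·241 = 240 + 25×241 = 6265
Count = 25 − 13 + 1 = 13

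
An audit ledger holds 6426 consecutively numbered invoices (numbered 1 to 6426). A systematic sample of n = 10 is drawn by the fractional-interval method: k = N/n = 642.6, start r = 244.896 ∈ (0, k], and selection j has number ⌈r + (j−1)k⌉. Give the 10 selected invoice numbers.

j=1: r + 0k = 244.896 → ⌈·⌉ = 245
j=2: r + 1k = 887.496 → ⌈·⌉ = 888
j=3: r + 2k = 1530.096 → ⌈·⌉ = 1531
j=4: r + 3k = 2172.696 → ⌈·⌉ = 2173
j=5: r + 4k = 2815.296 → ⌈·⌉ = 2816
j=6: r + 5k = 3457.896 → ⌈·⌉ = 3458
j=7: r + 6k = 4100.496 → ⌈·⌉ = 4101
j=8: r + 7k = 4743.096 → ⌈·⌉ = 4744
j=9: r + 8k = 5385.696 → ⌈·⌉ = 5386
j=10: r + 9k = 6028.296 → ⌈·⌉ = 6029

245, 888, 1531, 2173, 2816, 3458, 4101, 4744, 5386, 6029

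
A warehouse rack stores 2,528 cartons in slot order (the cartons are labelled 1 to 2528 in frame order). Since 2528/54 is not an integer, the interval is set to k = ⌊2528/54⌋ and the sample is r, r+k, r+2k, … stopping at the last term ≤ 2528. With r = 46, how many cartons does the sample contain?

54

k = ⌊2528/54⌋ = 46
Achieved size = ⌊(2528 − 46)/46⌋ + 1 = ⌊2482/46⌋ + 1 = 53 + 1 = 54
(last selection: 46 + 53×46 = 2484 ≤ 2528; next would be 2530 > 2528)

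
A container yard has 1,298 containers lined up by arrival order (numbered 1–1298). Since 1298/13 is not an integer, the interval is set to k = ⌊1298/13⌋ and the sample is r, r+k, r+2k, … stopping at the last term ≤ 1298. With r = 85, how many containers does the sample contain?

k = ⌊1298/13⌋ = 99
Achieved size = ⌊(1298 − 85)/99⌋ + 1 = ⌊1213/99⌋ + 1 = 12 + 1 = 13
(last selection: 85 + 12×99 = 1273 ≤ 1298; next would be 1372 > 1298)

13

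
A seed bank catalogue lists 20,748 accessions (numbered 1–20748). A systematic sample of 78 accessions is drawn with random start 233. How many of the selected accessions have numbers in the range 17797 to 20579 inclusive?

10

k = 20748/78 = 266
First selection ≥ 17797: 233 + ⌈(17797−233)/266⌉·266 = 233 + 67×266 = 18055
Last selection ≤ 20579: 233 + ⌊(20579−233)/266⌋·266 = 233 + 76×266 = 20449
Count = 76 − 67 + 1 = 10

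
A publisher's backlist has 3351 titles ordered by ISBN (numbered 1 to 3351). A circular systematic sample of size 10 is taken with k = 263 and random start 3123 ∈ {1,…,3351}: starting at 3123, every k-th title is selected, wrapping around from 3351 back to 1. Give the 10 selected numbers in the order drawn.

3123, 35, 298, 561, 824, 1087, 1350, 1613, 1876, 2139

Selection 1: 3123
Selection 2: 3123 + 263 = 3386 → 3386 − 3351 = 35
Selection 3: 35 + 263 = 298
Selection 4: 298 + 263 = 561
Selection 5: 561 + 263 = 824
Selection 6: 824 + 263 = 1087
Selection 7: 1087 + 263 = 1350
Selection 8: 1350 + 263 = 1613
Selection 9: 1613 + 263 = 1876
Selection 10: 1876 + 263 = 2139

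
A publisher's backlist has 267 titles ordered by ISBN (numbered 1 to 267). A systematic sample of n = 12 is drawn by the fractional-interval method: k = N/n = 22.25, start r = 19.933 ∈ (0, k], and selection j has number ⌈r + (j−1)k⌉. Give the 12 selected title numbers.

j=1: r + 0k = 19.933 → ⌈·⌉ = 20
j=2: r + 1k = 42.183 → ⌈·⌉ = 43
j=3: r + 2k = 64.433 → ⌈·⌉ = 65
j=4: r + 3k = 86.683 → ⌈·⌉ = 87
j=5: r + 4k = 108.933 → ⌈·⌉ = 109
j=6: r + 5k = 131.183 → ⌈·⌉ = 132
j=7: r + 6k = 153.433 → ⌈·⌉ = 154
j=8: r + 7k = 175.683 → ⌈·⌉ = 176
j=9: r + 8k = 197.933 → ⌈·⌉ = 198
j=10: r + 9k = 220.183 → ⌈·⌉ = 221
j=11: r + 10k = 242.433 → ⌈·⌉ = 243
j=12: r + 11k = 264.683 → ⌈·⌉ = 265

20, 43, 65, 87, 109, 132, 154, 176, 198, 221, 243, 265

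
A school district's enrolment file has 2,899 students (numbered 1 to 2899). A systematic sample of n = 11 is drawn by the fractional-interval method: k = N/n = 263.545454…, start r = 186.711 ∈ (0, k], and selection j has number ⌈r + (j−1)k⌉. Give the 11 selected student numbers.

j=1: r + 0k = 186.711 → ⌈·⌉ = 187
j=2: r + 1k = 450.256454… → ⌈·⌉ = 451
j=3: r + 2k = 713.801909… → ⌈·⌉ = 714
j=4: r + 3k = 977.347363… → ⌈·⌉ = 978
j=5: r + 4k = 1240.892818… → ⌈·⌉ = 1241
j=6: r + 5k = 1504.438272… → ⌈·⌉ = 1505
j=7: r + 6k = 1767.983727… → ⌈·⌉ = 1768
j=8: r + 7k = 2031.529181… → ⌈·⌉ = 2032
j=9: r + 8k = 2295.074636… → ⌈·⌉ = 2296
j=10: r + 9k = 2558.620090… → ⌈·⌉ = 2559
j=11: r + 10k = 2822.165545… → ⌈·⌉ = 2823

187, 451, 714, 978, 1241, 1505, 1768, 2032, 2296, 2559, 2823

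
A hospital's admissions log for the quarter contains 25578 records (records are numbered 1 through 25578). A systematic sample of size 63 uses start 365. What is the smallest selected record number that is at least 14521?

k = 25578/63 = 406
Steps past start: ⌈(14521 − 365)/406⌉ = ⌈14156/406⌉ = 35
Selected record: 365 + 35×406 = 14575

14575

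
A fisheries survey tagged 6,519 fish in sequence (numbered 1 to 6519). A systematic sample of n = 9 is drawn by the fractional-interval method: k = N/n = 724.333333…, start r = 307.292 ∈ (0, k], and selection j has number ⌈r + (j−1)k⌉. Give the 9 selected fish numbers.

j=1: r + 0k = 307.292 → ⌈·⌉ = 308
j=2: r + 1k = 1031.625333… → ⌈·⌉ = 1032
j=3: r + 2k = 1755.958666… → ⌈·⌉ = 1756
j=4: r + 3k = 2480.292 → ⌈·⌉ = 2481
j=5: r + 4k = 3204.625333… → ⌈·⌉ = 3205
j=6: r + 5k = 3928.958666… → ⌈·⌉ = 3929
j=7: r + 6k = 4653.292 → ⌈·⌉ = 4654
j=8: r + 7k = 5377.625333… → ⌈·⌉ = 5378
j=9: r + 8k = 6101.958666… → ⌈·⌉ = 6102

308, 1032, 1756, 2481, 3205, 3929, 4654, 5378, 6102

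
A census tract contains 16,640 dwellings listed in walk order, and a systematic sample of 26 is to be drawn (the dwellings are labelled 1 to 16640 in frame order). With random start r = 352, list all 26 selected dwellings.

k = N/n = 16640/26 = 640
dwelling 1: 352
dwelling 2: 352 + 640 = 992
dwelling 3: 992 + 640 = 1632
dwelling 4: 1632 + 640 = 2272
dwelling 5: 2272 + 640 = 2912
dwelling 6: 2912 + 640 = 3552
dwelling 7: 3552 + 640 = 4192
dwelling 8: 4192 + 640 = 4832
dwelling 9: 4832 + 640 = 5472
dwelling 10: 5472 + 640 = 6112
dwelling 11: 6112 + 640 = 6752
dwelling 12: 6752 + 640 = 7392
dwelling 13: 7392 + 640 = 8032
dwelling 14: 8032 + 640 = 8672
dwelling 15: 8672 + 640 = 9312
dwelling 16: 9312 + 640 = 9952
dwelling 17: 9952 + 640 = 10592
dwelling 18: 10592 + 640 = 11232
dwelling 19: 11232 + 640 = 11872
dwelling 20: 11872 + 640 = 12512
dwelling 21: 12512 + 640 = 13152
dwelling 22: 13152 + 640 = 13792
dwelling 23: 13792 + 640 = 14432
dwelling 24: 14432 + 640 = 15072
dwelling 25: 15072 + 640 = 15712
dwelling 26: 15712 + 640 = 16352

352, 992, 1632, 2272, 2912, 3552, 4192, 4832, 5472, 6112, 6752, 7392, 8032, 8672, 9312, 9952, 10592, 11232, 11872, 12512, 13152, 13792, 14432, 15072, 15712, 16352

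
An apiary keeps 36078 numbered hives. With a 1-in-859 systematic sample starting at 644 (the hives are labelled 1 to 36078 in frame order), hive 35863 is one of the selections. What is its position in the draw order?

42

k = 859
position = (35863 − 644)/859 + 1 = 35219/859 + 1 = 41 + 1 = 42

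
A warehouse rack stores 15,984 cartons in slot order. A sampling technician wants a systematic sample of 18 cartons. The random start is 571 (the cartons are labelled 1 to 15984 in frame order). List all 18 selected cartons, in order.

k = N/n = 15984/18 = 888
carton 1: 571
carton 2: 571 + 888 = 1459
carton 3: 1459 + 888 = 2347
carton 4: 2347 + 888 = 3235
carton 5: 3235 + 888 = 4123
carton 6: 4123 + 888 = 5011
carton 7: 5011 + 888 = 5899
carton 8: 5899 + 888 = 6787
carton 9: 6787 + 888 = 7675
carton 10: 7675 + 888 = 8563
carton 11: 8563 + 888 = 9451
carton 12: 9451 + 888 = 10339
carton 13: 10339 + 888 = 11227
carton 14: 11227 + 888 = 12115
carton 15: 12115 + 888 = 13003
carton 16: 13003 + 888 = 13891
carton 17: 13891 + 888 = 14779
carton 18: 14779 + 888 = 15667

571, 1459, 2347, 3235, 4123, 5011, 5899, 6787, 7675, 8563, 9451, 10339, 11227, 12115, 13003, 13891, 14779, 15667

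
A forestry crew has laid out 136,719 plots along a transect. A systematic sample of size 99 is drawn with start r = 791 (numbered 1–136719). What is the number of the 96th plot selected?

131986

k = 136719/99 = 1381
96th selection = r + (96−1)·k = 791 + 95×1381 = 791 + 131195 = 131986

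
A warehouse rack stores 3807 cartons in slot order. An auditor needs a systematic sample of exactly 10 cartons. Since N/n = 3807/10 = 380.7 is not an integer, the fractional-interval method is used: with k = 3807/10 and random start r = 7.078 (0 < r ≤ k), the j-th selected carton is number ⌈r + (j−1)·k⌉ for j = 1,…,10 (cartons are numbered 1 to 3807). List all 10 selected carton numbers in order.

8, 388, 769, 1150, 1530, 1911, 2292, 2672, 3053, 3434

j=1: r + 0k = 7.078 → ⌈·⌉ = 8
j=2: r + 1k = 387.778 → ⌈·⌉ = 388
j=3: r + 2k = 768.478 → ⌈·⌉ = 769
j=4: r + 3k = 1149.178 → ⌈·⌉ = 1150
j=5: r + 4k = 1529.878 → ⌈·⌉ = 1530
j=6: r + 5k = 1910.578 → ⌈·⌉ = 1911
j=7: r + 6k = 2291.278 → ⌈·⌉ = 2292
j=8: r + 7k = 2671.978 → ⌈·⌉ = 2672
j=9: r + 8k = 3052.678 → ⌈·⌉ = 3053
j=10: r + 9k = 3433.378 → ⌈·⌉ = 3434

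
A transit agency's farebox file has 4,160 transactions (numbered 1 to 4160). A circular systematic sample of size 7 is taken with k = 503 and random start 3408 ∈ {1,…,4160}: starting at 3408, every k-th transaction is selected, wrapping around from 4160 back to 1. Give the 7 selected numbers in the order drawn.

Selection 1: 3408
Selection 2: 3408 + 503 = 3911
Selection 3: 3911 + 503 = 4414 → 4414 − 4160 = 254
Selection 4: 254 + 503 = 757
Selection 5: 757 + 503 = 1260
Selection 6: 1260 + 503 = 1763
Selection 7: 1763 + 503 = 2266

3408, 3911, 254, 757, 1260, 1763, 2266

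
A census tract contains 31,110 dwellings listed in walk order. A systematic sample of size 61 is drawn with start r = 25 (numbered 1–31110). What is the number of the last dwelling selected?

k = 31110/61 = 510
61st selection = r + (61−1)·k = 25 + 60×510 = 25 + 30600 = 30625

30625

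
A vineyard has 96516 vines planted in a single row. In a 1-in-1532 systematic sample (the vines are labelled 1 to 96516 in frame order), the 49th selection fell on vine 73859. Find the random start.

323

k = 1532
r = 73859 − (49−1)×1532 = 73859 − 73536 = 323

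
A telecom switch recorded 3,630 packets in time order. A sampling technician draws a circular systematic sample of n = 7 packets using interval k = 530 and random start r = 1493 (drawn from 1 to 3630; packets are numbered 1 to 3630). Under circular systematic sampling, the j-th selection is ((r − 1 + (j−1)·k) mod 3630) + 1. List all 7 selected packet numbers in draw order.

1493, 2023, 2553, 3083, 3613, 513, 1043

Selection 1: 1493
Selection 2: 1493 + 530 = 2023
Selection 3: 2023 + 530 = 2553
Selection 4: 2553 + 530 = 3083
Selection 5: 3083 + 530 = 3613
Selection 6: 3613 + 530 = 4143 → 4143 − 3630 = 513
Selection 7: 513 + 530 = 1043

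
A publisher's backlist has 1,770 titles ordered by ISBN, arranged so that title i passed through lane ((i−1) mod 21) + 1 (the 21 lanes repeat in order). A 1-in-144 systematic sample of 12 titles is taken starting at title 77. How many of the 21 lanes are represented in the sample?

Consecutive selections differ by k = 144, so their lane numbers differ by 144 mod 21 = 18.
gcd(144, 21) = 3, so the sample visits 21/3 = 7 distinct residues mod 21.
Start 77 is lane 14; the lanes hit are 2, 5, 8, 11, 14, 17, 20.

7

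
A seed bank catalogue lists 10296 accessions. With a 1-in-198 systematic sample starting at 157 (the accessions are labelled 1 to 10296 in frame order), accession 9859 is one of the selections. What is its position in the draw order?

50

k = 198
position = (9859 − 157)/198 + 1 = 9702/198 + 1 = 49 + 1 = 50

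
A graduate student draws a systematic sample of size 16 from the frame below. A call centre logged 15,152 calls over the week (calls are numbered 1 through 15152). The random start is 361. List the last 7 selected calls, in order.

8884, 9831, 10778, 11725, 12672, 13619, 14566

k = N/n = 15152/16 = 947
10th selection = 361 + 9×947 = 8884
11th: 8884 + 947 = 9831
12th: 9831 + 947 = 10778
13th: 10778 + 947 = 11725
14th: 11725 + 947 = 12672
15th: 12672 + 947 = 13619
16th: 13619 + 947 = 14566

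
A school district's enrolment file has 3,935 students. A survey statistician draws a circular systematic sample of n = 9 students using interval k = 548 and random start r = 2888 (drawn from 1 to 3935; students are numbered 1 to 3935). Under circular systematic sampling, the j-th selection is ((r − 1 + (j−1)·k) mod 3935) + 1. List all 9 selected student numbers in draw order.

2888, 3436, 49, 597, 1145, 1693, 2241, 2789, 3337

Selection 1: 2888
Selection 2: 2888 + 548 = 3436
Selection 3: 3436 + 548 = 3984 → 3984 − 3935 = 49
Selection 4: 49 + 548 = 597
Selection 5: 597 + 548 = 1145
Selection 6: 1145 + 548 = 1693
Selection 7: 1693 + 548 = 2241
Selection 8: 2241 + 548 = 2789
Selection 9: 2789 + 548 = 3337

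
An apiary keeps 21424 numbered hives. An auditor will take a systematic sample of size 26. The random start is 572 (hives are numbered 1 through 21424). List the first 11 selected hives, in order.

k = N/n = 21424/26 = 824
hive 1: 572
hive 2: 572 + 824 = 1396
hive 3: 1396 + 824 = 2220
hive 4: 2220 + 824 = 3044
hive 5: 3044 + 824 = 3868
hive 6: 3868 + 824 = 4692
hive 7: 4692 + 824 = 5516
hive 8: 5516 + 824 = 6340
hive 9: 6340 + 824 = 7164
hive 10: 7164 + 824 = 7988
hive 11: 7988 + 824 = 8812

572, 1396, 2220, 3044, 3868, 4692, 5516, 6340, 7164, 7988, 8812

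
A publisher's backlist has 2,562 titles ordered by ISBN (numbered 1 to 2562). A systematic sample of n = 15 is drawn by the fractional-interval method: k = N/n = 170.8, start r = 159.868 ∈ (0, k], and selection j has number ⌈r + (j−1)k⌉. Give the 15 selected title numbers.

160, 331, 502, 673, 844, 1014, 1185, 1356, 1527, 1698, 1868, 2039, 2210, 2381, 2552

j=1: r + 0k = 159.868 → ⌈·⌉ = 160
j=2: r + 1k = 330.668 → ⌈·⌉ = 331
j=3: r + 2k = 501.468 → ⌈·⌉ = 502
j=4: r + 3k = 672.268 → ⌈·⌉ = 673
j=5: r + 4k = 843.068 → ⌈·⌉ = 844
j=6: r + 5k = 1013.868 → ⌈·⌉ = 1014
j=7: r + 6k = 1184.668 → ⌈·⌉ = 1185
j=8: r + 7k = 1355.468 → ⌈·⌉ = 1356
j=9: r + 8k = 1526.268 → ⌈·⌉ = 1527
j=10: r + 9k = 1697.068 → ⌈·⌉ = 1698
j=11: r + 10k = 1867.868 → ⌈·⌉ = 1868
j=12: r + 11k = 2038.668 → ⌈·⌉ = 2039
j=13: r + 12k = 2209.468 → ⌈·⌉ = 2210
j=14: r + 13k = 2380.268 → ⌈·⌉ = 2381
j=15: r + 14k = 2551.068 → ⌈·⌉ = 2552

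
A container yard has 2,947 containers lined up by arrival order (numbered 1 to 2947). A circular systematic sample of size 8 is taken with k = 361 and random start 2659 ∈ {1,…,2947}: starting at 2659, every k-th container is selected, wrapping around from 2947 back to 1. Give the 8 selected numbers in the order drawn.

2659, 73, 434, 795, 1156, 1517, 1878, 2239

Selection 1: 2659
Selection 2: 2659 + 361 = 3020 → 3020 − 2947 = 73
Selection 3: 73 + 361 = 434
Selection 4: 434 + 361 = 795
Selection 5: 795 + 361 = 1156
Selection 6: 1156 + 361 = 1517
Selection 7: 1517 + 361 = 1878
Selection 8: 1878 + 361 = 2239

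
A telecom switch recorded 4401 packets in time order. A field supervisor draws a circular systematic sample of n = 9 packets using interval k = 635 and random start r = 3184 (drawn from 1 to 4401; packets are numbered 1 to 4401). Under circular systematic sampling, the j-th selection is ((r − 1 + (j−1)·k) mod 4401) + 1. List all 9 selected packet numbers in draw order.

3184, 3819, 53, 688, 1323, 1958, 2593, 3228, 3863

Selection 1: 3184
Selection 2: 3184 + 635 = 3819
Selection 3: 3819 + 635 = 4454 → 4454 − 4401 = 53
Selection 4: 53 + 635 = 688
Selection 5: 688 + 635 = 1323
Selection 6: 1323 + 635 = 1958
Selection 7: 1958 + 635 = 2593
Selection 8: 2593 + 635 = 3228
Selection 9: 3228 + 635 = 3863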